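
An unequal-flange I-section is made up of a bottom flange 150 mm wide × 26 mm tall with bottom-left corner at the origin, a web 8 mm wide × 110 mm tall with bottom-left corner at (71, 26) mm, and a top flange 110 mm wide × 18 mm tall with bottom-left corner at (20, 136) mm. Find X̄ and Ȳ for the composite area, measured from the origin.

Part | A | x̄ᵢ | ȳᵢ | A·x̄ᵢ | A·ȳᵢ
bottom flange | 3900.00 | 75.00 | 13.00 | 292500.00 | 50700.00
web | 880.00 | 75.00 | 81.00 | 66000.00 | 71280.00
top flange | 1980.00 | 75.00 | 145.00 | 148500.00 | 287100.00
Σ | 6760.00 |  |  | 507000.00 | 409080.00
X̄ = 507000.00 / 6760.00 = 75.00 mm
Ȳ = 409080.00 / 6760.00 = 60.51 mm

X̄ = 75.00 mm, Ȳ = 60.51 mm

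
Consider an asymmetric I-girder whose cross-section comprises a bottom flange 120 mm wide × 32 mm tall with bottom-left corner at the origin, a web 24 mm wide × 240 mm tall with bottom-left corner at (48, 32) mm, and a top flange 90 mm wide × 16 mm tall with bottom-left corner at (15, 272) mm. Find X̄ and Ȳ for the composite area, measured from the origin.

X̄ = 60.00 mm, Ȳ = 121.39 mm

bottom flange: A = 120 × 32 = 3840.00, centroid at (60.00, 16.00).
web: A = 24 × 240 = 5760.00, centroid at (60.00, 152.00).
top flange: A = 90 × 16 = 1440.00, centroid at (60.00, 280.00).
ΣA = 11040.00 mm²
ΣAX̄ = (3840.00)(60.00) + (5760.00)(60.00) + (1440.00)(60.00) = 662400.00 mm³
ΣAȲ = (3840.00)(16.00) + (5760.00)(152.00) + (1440.00)(280.00) = 1340160.00 mm³
X̄ = 662400.00 / 11040.00 = 60.00 mm
Ȳ = 1340160.00 / 11040.00 = 121.39 mm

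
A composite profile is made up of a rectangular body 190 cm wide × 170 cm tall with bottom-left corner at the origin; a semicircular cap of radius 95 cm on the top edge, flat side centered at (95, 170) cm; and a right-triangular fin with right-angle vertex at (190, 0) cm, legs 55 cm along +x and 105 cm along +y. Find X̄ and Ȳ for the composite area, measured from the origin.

rectangular body: A = 190 × 170 = 32300.00, centroid at (95.00, 85.00).
semicircular top: A = ½π·95² = 14176.44, centroid at (95.00, 210.32).
triangular fin: A = ½·55·105 = 2887.50, centroid at (208.33, 35.00).
ΣA = 49363.94 cm², ΣAX̄ = 5016824.00 cm³, ΣAȲ = 5828140.10 cm³.
X̄ = 5016824.00/49363.94 = 101.63 cm; Ȳ = 5828140.10/49363.94 = 118.06 cm.

X̄ = 101.63 cm, Ȳ = 118.06 cm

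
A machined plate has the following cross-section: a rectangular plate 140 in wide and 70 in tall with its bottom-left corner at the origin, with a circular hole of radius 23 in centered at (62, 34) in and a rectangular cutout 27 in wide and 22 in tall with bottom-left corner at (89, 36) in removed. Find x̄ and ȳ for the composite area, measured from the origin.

plate: A = 140 × 70 = 9800.00, centroid at (70.00, 35.00).
hole 1: A = −π·23² = -1661.90, centroid at (62.00, 34.00).
hole 2: A = −(27 × 22) = -594.00, centroid at (102.50, 47.00).
ΣA = 7544.10 in²
ΣAx̄ = (9800.00)(70.00) + (-1661.90)(62.00) + (-594.00)(102.50) = 522077.04 in³
ΣAȳ = (9800.00)(35.00) + (-1661.90)(34.00) + (-594.00)(47.00) = 258577.31 in³
x̄ = 522077.04 / 7544.10 = 69.20 in
ȳ = 258577.31 / 7544.10 = 34.28 in

x̄ = 69.20 in, ȳ = 34.28 in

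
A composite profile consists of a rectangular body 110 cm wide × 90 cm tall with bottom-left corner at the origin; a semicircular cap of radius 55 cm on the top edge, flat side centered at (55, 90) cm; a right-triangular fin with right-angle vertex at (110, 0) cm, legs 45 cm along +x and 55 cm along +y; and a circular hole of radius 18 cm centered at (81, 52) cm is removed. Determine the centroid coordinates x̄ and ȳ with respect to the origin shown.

x̄ = 59.05 cm, ȳ = 64.14 cm

rectangular body: A = 110 × 90 = 9900.00, centroid at (55.00, 45.00).
semicircular top: A = ½π·55² = 4751.66, centroid at (55.00, 113.34).
triangular fin: A = ½·45·55 = 1237.50, centroid at (125.00, 18.33).
hole: A = −π·18² = -1017.88, centroid at (81.00, 52.00).
ΣA = 14871.28 cm²
ΣAx̄ = (9900.00)(55.00) + (4751.66)(55.00) + (1237.50)(125.00) + (-1017.88)(81.00) = 878080.78 cm³
ΣAȳ = (9900.00)(45.00) + (4751.66)(113.34) + (1237.50)(18.33) + (-1017.88)(52.00) = 953823.91 cm³
x̄ = 878080.78 / 14871.28 = 59.05 cm
ȳ = 953823.91 / 14871.28 = 64.14 cm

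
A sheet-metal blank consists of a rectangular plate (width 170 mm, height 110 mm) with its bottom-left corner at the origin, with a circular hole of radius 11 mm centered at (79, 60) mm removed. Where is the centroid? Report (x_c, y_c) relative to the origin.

Part | A | x̄ᵢ | ȳᵢ | A·x̄ᵢ | A·ȳᵢ
plate | 18700.00 | 85.00 | 55.00 | 1589500.00 | 1028500.00
hole | -380.13 | 79.00 | 60.00 | -30030.48 | -22807.96
Σ | 18319.87 |  |  | 1559469.52 | 1005692.04
x_c = 1559469.52 / 18319.87 = 85.12 mm
y_c = 1005692.04 / 18319.87 = 54.90 mm

x_c = 85.12 mm, y_c = 54.90 mm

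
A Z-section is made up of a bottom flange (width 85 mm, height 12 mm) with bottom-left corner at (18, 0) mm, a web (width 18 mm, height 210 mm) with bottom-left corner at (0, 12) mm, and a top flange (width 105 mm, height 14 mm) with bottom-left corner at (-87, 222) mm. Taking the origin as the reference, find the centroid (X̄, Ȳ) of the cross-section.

X̄ = 7.18 mm, Ȳ = 125.20 mm

bottom flange: A = 85 × 12 = 1020.00, centroid at (60.50, 6.00).
web: A = 18 × 210 = 3780.00, centroid at (9.00, 117.00).
top flange: A = 105 × 14 = 1470.00, centroid at (-34.50, 229.00).
ΣA = 6270.00 mm²
ΣAX̄ = (1020.00)(60.50) + (3780.00)(9.00) + (1470.00)(-34.50) = 45015.00 mm³
ΣAȲ = (1020.00)(6.00) + (3780.00)(117.00) + (1470.00)(229.00) = 785010.00 mm³
X̄ = 45015.00 / 6270.00 = 7.18 mm
Ȳ = 785010.00 / 6270.00 = 125.20 mm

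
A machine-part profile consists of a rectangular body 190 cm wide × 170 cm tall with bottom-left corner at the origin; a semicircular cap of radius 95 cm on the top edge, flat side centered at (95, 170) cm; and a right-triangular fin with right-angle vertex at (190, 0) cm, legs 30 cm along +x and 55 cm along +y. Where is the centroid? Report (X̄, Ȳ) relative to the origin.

rectangular body: A = 190 × 170 = 32300.00, centroid at (95.00, 85.00).
semicircular top: A = ½π·95² = 14176.44, centroid at (95.00, 210.32).
triangular fin: A = ½·30·55 = 825.00, centroid at (200.00, 18.33).
ΣA = 47301.44 cm², ΣAX̄ = 4580261.50 cm³, ΣAȲ = 5742202.60 cm³.
X̄ = 4580261.50/47301.44 = 96.83 cm; Ȳ = 5742202.60/47301.44 = 121.40 cm.

X̄ = 96.83 cm, Ȳ = 121.40 cm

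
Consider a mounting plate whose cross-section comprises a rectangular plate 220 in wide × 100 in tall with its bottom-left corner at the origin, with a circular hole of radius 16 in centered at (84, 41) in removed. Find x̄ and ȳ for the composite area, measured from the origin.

Part | A | x̄ᵢ | ȳᵢ | A·x̄ᵢ | A·ȳᵢ
plate | 22000.00 | 110.00 | 50.00 | 2420000.00 | 1100000.00
hole | -804.25 | 84.00 | 41.00 | -67556.81 | -32974.16
Σ | 21195.75 |  |  | 2352443.19 | 1067025.84
x̄ = 2352443.19 / 21195.75 = 110.99 in
ȳ = 1067025.84 / 21195.75 = 50.34 in

x̄ = 110.99 in, ȳ = 50.34 in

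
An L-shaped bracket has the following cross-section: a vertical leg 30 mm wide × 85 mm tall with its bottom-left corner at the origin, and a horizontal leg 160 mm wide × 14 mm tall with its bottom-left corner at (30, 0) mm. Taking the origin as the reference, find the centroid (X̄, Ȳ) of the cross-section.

X̄ = 59.43 mm, Ȳ = 25.90 mm

Part | A | x̄ᵢ | ȳᵢ | A·x̄ᵢ | A·ȳᵢ
vertical leg | 2550.00 | 15.00 | 42.50 | 38250.00 | 108375.00
horizontal leg | 2240.00 | 110.00 | 7.00 | 246400.00 | 15680.00
Σ | 4790.00 |  |  | 284650.00 | 124055.00
X̄ = 284650.00 / 4790.00 = 59.43 mm
Ȳ = 124055.00 / 4790.00 = 25.90 mm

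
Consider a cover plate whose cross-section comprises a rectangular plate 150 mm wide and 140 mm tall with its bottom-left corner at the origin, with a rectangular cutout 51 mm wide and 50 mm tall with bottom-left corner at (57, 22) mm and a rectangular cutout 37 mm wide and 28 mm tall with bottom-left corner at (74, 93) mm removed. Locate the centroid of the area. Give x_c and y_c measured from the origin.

Part | A | x̄ᵢ | ȳᵢ | A·x̄ᵢ | A·ȳᵢ
plate | 21000.00 | 75.00 | 70.00 | 1575000.00 | 1470000.00
hole 1 | -2550.00 | 82.50 | 47.00 | -210375.00 | -119850.00
hole 2 | -1036.00 | 92.50 | 107.00 | -95830.00 | -110852.00
Σ | 17414.00 |  |  | 1268795.00 | 1239298.00
x_c = 1268795.00 / 17414.00 = 72.86 mm
y_c = 1239298.00 / 17414.00 = 71.17 mm

x_c = 72.86 mm, y_c = 71.17 mm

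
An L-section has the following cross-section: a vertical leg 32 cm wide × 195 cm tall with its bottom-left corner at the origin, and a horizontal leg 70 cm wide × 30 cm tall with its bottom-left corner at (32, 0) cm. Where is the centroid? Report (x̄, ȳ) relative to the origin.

vertical leg: A = 32 × 195 = 6240.00, centroid at (16.00, 97.50).
horizontal leg: A = 70 × 30 = 2100.00, centroid at (67.00, 15.00).
ΣA = 8340.00 cm², ΣAx̄ = 240540.00 cm³, ΣAȳ = 639900.00 cm³.
x̄ = 240540.00/8340.00 = 28.84 cm; ȳ = 639900.00/8340.00 = 76.73 cm.

x̄ = 28.84 cm, ȳ = 76.73 cm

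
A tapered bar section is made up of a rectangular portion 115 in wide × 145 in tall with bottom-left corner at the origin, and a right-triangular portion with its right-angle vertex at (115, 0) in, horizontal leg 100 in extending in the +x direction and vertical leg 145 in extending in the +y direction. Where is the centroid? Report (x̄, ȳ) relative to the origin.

x̄ = 85.03 in, ȳ = 65.18 in

rectangular portion: A = 115 × 145 = 16675.00, centroid at (57.50, 72.50).
triangular portion: A = ½·100·145 = 7250.00, centroid at (148.33, 48.33).
ΣA = 23925.00 in², ΣAx̄ = 2034229.17 in³, ΣAȳ = 1559354.17 in³.
x̄ = 2034229.17/23925.00 = 85.03 in; ȳ = 1559354.17/23925.00 = 65.18 in.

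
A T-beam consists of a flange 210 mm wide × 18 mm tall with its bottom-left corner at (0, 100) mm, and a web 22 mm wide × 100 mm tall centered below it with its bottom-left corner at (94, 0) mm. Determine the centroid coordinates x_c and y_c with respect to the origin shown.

web: A = 22 × 100 = 2200.00, centroid at (105.00, 50.00).
flange: A = 210 × 18 = 3780.00, centroid at (105.00, 109.00).
ΣA = 5980.00 mm², ΣAx_c = 627900.00 mm³, ΣAy_c = 522020.00 mm³.
x_c = 627900.00/5980.00 = 105.00 mm; y_c = 522020.00/5980.00 = 87.29 mm.

x_c = 105.00 mm, y_c = 87.29 mm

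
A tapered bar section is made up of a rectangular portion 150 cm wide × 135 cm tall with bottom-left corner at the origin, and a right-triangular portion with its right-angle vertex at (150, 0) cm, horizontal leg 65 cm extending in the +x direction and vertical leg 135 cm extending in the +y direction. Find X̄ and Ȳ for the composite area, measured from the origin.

Part | A | x̄ᵢ | ȳᵢ | A·x̄ᵢ | A·ȳᵢ
rectangular portion | 20250.00 | 75.00 | 67.50 | 1518750.00 | 1366875.00
triangular portion | 4387.50 | 171.67 | 45.00 | 753187.50 | 197437.50
Σ | 24637.50 |  |  | 2271937.50 | 1564312.50
X̄ = 2271937.50 / 24637.50 = 92.21 cm
Ȳ = 1564312.50 / 24637.50 = 63.49 cm

X̄ = 92.21 cm, Ȳ = 63.49 cm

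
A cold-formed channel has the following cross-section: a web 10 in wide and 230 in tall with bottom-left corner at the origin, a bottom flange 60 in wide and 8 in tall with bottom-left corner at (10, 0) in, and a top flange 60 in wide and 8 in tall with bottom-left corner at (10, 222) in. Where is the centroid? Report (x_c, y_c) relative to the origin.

x_c = 15.31 in, y_c = 115.00 in

web: A = 10 × 230 = 2300.00, centroid at (5.00, 115.00).
bottom flange: A = 60 × 8 = 480.00, centroid at (40.00, 4.00).
top flange: A = 60 × 8 = 480.00, centroid at (40.00, 226.00).
ΣA = 3260.00 in²
ΣAx_c = (2300.00)(5.00) + (480.00)(40.00) + (480.00)(40.00) = 49900.00 in³
ΣAy_c = (2300.00)(115.00) + (480.00)(4.00) + (480.00)(226.00) = 374900.00 in³
x_c = 49900.00 / 3260.00 = 15.31 in
y_c = 374900.00 / 3260.00 = 115.00 in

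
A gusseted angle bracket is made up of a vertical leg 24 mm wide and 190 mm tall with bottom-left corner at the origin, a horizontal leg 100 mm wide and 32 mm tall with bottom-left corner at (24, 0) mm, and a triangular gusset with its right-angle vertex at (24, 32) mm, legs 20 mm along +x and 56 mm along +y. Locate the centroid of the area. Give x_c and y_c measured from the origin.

x_c = 37.10 mm, y_c = 61.63 mm

vertical leg: A = 24 × 190 = 4560.00, centroid at (12.00, 95.00).
horizontal leg: A = 100 × 32 = 3200.00, centroid at (74.00, 16.00).
gusset: A = ½·20·56 = 560.00, centroid at (30.67, 50.67).
ΣA = 8320.00 mm², ΣAx_c = 308693.33 mm³, ΣAy_c = 512773.33 mm³.
x_c = 308693.33/8320.00 = 37.10 mm; y_c = 512773.33/8320.00 = 61.63 mm.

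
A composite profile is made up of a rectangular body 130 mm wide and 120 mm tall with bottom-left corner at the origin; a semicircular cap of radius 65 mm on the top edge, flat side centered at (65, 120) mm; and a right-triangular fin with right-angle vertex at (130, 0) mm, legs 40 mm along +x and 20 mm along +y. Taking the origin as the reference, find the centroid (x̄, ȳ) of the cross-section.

x̄ = 66.38 mm, ȳ = 84.74 mm

Part | A | x̄ᵢ | ȳᵢ | A·x̄ᵢ | A·ȳᵢ
rectangular body | 15600.00 | 65.00 | 60.00 | 1014000.00 | 936000.00
semicircular top | 6636.61 | 65.00 | 147.59 | 431379.94 | 979477.07
triangular fin | 400.00 | 143.33 | 6.67 | 57333.33 | 2666.67
Σ | 22636.61 |  |  | 1502713.27 | 1918143.74
x̄ = 1502713.27 / 22636.61 = 66.38 mm
ȳ = 1918143.74 / 22636.61 = 84.74 mm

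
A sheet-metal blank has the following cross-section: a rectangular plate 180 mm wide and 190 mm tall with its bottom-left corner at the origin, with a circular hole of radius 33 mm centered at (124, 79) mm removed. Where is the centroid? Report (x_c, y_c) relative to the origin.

plate: A = 180 × 190 = 34200.00, centroid at (90.00, 95.00).
hole: A = −π·33² = -3421.19, centroid at (124.00, 79.00).
ΣA = 30778.81 mm²
ΣAx_c = (34200.00)(90.00) + (-3421.19)(124.00) = 2653771.89 mm³
ΣAy_c = (34200.00)(95.00) + (-3421.19)(79.00) = 2978725.64 mm³
x_c = 2653771.89 / 30778.81 = 86.22 mm
y_c = 2978725.64 / 30778.81 = 96.78 mm

x_c = 86.22 mm, y_c = 96.78 mm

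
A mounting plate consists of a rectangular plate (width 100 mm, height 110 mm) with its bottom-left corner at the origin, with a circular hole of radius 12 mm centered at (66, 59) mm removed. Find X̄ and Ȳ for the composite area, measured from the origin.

Part | A | x̄ᵢ | ȳᵢ | A·x̄ᵢ | A·ȳᵢ
plate | 11000.00 | 50.00 | 55.00 | 550000.00 | 605000.00
hole | -452.39 | 66.00 | 59.00 | -29857.70 | -26690.97
Σ | 10547.61 |  |  | 520142.30 | 578309.03
X̄ = 520142.30 / 10547.61 = 49.31 mm
Ȳ = 578309.03 / 10547.61 = 54.83 mm

X̄ = 49.31 mm, Ȳ = 54.83 mm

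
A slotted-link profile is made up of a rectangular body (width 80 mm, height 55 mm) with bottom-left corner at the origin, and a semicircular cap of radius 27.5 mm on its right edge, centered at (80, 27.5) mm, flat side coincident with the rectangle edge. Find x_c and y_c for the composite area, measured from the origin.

rectangular body: A = 80 × 55 = 4400.00, centroid at (40.00, 27.50).
semicircular end: A = ½π·27.5² = 1187.91, centroid at (91.67, 27.50).
ΣA = 5587.91 mm²
ΣAx_c = (4400.00)(40.00) + (1187.91)(91.67) = 284897.76 mm³
ΣAy_c = (4400.00)(27.50) + (1187.91)(27.50) = 153667.65 mm³
x_c = 284897.76 / 5587.91 = 50.98 mm
y_c = 153667.65 / 5587.91 = 27.50 mm

x_c = 50.98 mm, y_c = 27.50 mm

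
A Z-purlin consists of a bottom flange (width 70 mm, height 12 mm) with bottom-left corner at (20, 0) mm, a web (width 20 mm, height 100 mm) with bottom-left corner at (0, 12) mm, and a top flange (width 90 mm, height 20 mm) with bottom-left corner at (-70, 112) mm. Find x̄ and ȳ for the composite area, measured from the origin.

x̄ = 4.57 mm, ȳ = 75.14 mm

bottom flange: A = 70 × 12 = 840.00, centroid at (55.00, 6.00).
web: A = 20 × 100 = 2000.00, centroid at (10.00, 62.00).
top flange: A = 90 × 20 = 1800.00, centroid at (-25.00, 122.00).
ΣA = 4640.00 mm², ΣAx̄ = 21200.00 mm³, ΣAȳ = 348640.00 mm³.
x̄ = 21200.00/4640.00 = 4.57 mm; ȳ = 348640.00/4640.00 = 75.14 mm.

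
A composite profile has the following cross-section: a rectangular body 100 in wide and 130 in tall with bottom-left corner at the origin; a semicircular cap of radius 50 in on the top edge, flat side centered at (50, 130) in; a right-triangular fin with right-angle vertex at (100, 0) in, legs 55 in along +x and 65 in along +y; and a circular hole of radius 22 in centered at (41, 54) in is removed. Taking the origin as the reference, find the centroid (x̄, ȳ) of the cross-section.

x̄ = 57.90 in, ȳ = 81.16 in

rectangular body: A = 100 × 130 = 13000.00, centroid at (50.00, 65.00).
semicircular top: A = ½π·50² = 3926.99, centroid at (50.00, 151.22).
triangular fin: A = ½·55·65 = 1787.50, centroid at (118.33, 21.67).
hole: A = −π·22² = -1520.53, centroid at (41.00, 54.00).
ΣA = 17193.96 in², ΣAx̄ = 995528.61 in³, ΣAȳ = 1395462.64 in³.
x̄ = 995528.61/17193.96 = 57.90 in; ȳ = 1395462.64/17193.96 = 81.16 in.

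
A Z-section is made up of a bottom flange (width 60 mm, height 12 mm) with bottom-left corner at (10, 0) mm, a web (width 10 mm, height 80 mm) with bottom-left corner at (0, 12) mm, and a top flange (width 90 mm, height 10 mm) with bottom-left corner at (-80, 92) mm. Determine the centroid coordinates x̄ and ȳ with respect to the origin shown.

bottom flange: A = 60 × 12 = 720.00, centroid at (40.00, 6.00).
web: A = 10 × 80 = 800.00, centroid at (5.00, 52.00).
top flange: A = 90 × 10 = 900.00, centroid at (-35.00, 97.00).
ΣA = 2420.00 mm², ΣAx̄ = 1300.00 mm³, ΣAȳ = 133220.00 mm³.
x̄ = 1300.00/2420.00 = 0.54 mm; ȳ = 133220.00/2420.00 = 55.05 mm.

x̄ = 0.54 mm, ȳ = 55.05 mm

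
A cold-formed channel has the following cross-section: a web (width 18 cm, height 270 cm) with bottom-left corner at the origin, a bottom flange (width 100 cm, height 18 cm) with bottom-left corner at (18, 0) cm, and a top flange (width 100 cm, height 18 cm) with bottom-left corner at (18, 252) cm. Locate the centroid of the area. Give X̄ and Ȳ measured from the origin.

Part | A | x̄ᵢ | ȳᵢ | A·x̄ᵢ | A·ȳᵢ
web | 4860.00 | 9.00 | 135.00 | 43740.00 | 656100.00
bottom flange | 1800.00 | 68.00 | 9.00 | 122400.00 | 16200.00
top flange | 1800.00 | 68.00 | 261.00 | 122400.00 | 469800.00
Σ | 8460.00 |  |  | 288540.00 | 1142100.00
X̄ = 288540.00 / 8460.00 = 34.11 cm
Ȳ = 1142100.00 / 8460.00 = 135.00 cm

X̄ = 34.11 cm, Ȳ = 135.00 cm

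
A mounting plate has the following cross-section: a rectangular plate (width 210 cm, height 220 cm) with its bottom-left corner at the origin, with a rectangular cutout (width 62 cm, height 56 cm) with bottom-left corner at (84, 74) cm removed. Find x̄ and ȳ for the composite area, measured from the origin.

plate: A = 210 × 220 = 46200.00, centroid at (105.00, 110.00).
hole: A = −(62 × 56) = -3472.00, centroid at (115.00, 102.00).
ΣA = 42728.00 cm², ΣAx̄ = 4451720.00 cm³, ΣAȳ = 4727856.00 cm³.
x̄ = 4451720.00/42728.00 = 104.19 cm; ȳ = 4727856.00/42728.00 = 110.65 cm.

x̄ = 104.19 cm, ȳ = 110.65 cm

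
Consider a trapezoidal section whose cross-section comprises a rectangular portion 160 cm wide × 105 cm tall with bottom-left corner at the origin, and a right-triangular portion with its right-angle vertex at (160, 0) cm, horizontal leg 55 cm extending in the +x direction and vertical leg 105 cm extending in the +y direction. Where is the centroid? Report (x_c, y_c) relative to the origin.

x_c = 94.42 cm, y_c = 49.93 cm

rectangular portion: A = 160 × 105 = 16800.00, centroid at (80.00, 52.50).
triangular portion: A = ½·55·105 = 2887.50, centroid at (178.33, 35.00).
ΣA = 19687.50 cm², ΣAx_c = 1858937.50 cm³, ΣAy_c = 983062.50 cm³.
x_c = 1858937.50/19687.50 = 94.42 cm; y_c = 983062.50/19687.50 = 49.93 cm.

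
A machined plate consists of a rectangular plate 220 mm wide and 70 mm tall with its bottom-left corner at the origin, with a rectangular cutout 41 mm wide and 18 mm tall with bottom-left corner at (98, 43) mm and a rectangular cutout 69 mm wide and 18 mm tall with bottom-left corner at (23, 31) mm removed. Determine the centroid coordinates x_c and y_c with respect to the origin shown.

Part | A | x̄ᵢ | ȳᵢ | A·x̄ᵢ | A·ȳᵢ
plate | 15400.00 | 110.00 | 35.00 | 1694000.00 | 539000.00
hole 1 | -738.00 | 118.50 | 52.00 | -87453.00 | -38376.00
hole 2 | -1242.00 | 57.50 | 40.00 | -71415.00 | -49680.00
Σ | 13420.00 |  |  | 1535132.00 | 450944.00
x_c = 1535132.00 / 13420.00 = 114.39 mm
y_c = 450944.00 / 13420.00 = 33.60 mm

x_c = 114.39 mm, y_c = 33.60 mm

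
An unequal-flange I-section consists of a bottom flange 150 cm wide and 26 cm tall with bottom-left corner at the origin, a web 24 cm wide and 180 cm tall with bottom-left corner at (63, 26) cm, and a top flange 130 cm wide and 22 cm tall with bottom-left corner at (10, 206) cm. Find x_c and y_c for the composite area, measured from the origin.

x_c = 75.00 cm, y_c = 105.82 cm

bottom flange: A = 150 × 26 = 3900.00, centroid at (75.00, 13.00).
web: A = 24 × 180 = 4320.00, centroid at (75.00, 116.00).
top flange: A = 130 × 22 = 2860.00, centroid at (75.00, 217.00).
ΣA = 11080.00 cm², ΣAx_c = 831000.00 cm³, ΣAy_c = 1172440.00 cm³.
x_c = 831000.00/11080.00 = 75.00 cm; y_c = 1172440.00/11080.00 = 105.82 cm.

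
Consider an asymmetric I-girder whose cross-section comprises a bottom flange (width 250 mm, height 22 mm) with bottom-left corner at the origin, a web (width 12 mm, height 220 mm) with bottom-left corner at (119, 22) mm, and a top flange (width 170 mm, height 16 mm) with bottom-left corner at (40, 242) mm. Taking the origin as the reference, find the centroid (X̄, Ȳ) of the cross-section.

bottom flange: A = 250 × 22 = 5500.00, centroid at (125.00, 11.00).
web: A = 12 × 220 = 2640.00, centroid at (125.00, 132.00).
top flange: A = 170 × 16 = 2720.00, centroid at (125.00, 250.00).
ΣA = 10860.00 mm²
ΣAX̄ = (5500.00)(125.00) + (2640.00)(125.00) + (2720.00)(125.00) = 1357500.00 mm³
ΣAȲ = (5500.00)(11.00) + (2640.00)(132.00) + (2720.00)(250.00) = 1088980.00 mm³
X̄ = 1357500.00 / 10860.00 = 125.00 mm
Ȳ = 1088980.00 / 10860.00 = 100.27 mm

X̄ = 125.00 mm, Ȳ = 100.27 mm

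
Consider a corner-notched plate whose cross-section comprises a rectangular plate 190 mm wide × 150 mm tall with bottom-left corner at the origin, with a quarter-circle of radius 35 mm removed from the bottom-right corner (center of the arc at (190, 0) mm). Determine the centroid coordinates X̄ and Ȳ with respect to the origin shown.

X̄ = 92.20 mm, Ȳ = 77.10 mm

Part | A | x̄ᵢ | ȳᵢ | A·x̄ᵢ | A·ȳᵢ
plate | 28500.00 | 95.00 | 75.00 | 2707500.00 | 2137500.00
removed quarter-circle | -962.11 | 175.15 | 14.85 | -168509.76 | -14291.67
Σ | 27537.89 |  |  | 2538990.24 | 2123208.33
X̄ = 2538990.24 / 27537.89 = 92.20 mm
Ȳ = 2123208.33 / 27537.89 = 77.10 mm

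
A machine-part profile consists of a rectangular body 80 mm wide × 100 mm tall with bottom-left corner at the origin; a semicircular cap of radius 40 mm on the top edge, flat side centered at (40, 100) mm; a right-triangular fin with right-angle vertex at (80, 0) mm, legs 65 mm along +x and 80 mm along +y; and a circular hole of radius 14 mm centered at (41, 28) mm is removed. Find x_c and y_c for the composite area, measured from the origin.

Part | A | x̄ᵢ | ȳᵢ | A·x̄ᵢ | A·ȳᵢ
rectangular body | 8000.00 | 40.00 | 50.00 | 320000.00 | 400000.00
semicircular top | 2513.27 | 40.00 | 116.98 | 100530.96 | 293994.08
triangular fin | 2600.00 | 101.67 | 26.67 | 264333.33 | 69333.33
hole | -615.75 | 41.00 | 28.00 | -25245.84 | -17241.06
Σ | 12497.52 |  |  | 659618.46 | 746086.35
x_c = 659618.46 / 12497.52 = 52.78 mm
y_c = 746086.35 / 12497.52 = 59.70 mm

x_c = 52.78 mm, y_c = 59.70 mm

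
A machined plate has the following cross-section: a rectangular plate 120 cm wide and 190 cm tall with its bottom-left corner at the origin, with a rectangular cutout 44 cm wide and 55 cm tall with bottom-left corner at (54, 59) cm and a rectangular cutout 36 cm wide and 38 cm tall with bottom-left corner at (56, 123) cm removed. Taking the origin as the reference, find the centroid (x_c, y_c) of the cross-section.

Part | A | x̄ᵢ | ȳᵢ | A·x̄ᵢ | A·ȳᵢ
plate | 22800.00 | 60.00 | 95.00 | 1368000.00 | 2166000.00
hole 1 | -2420.00 | 76.00 | 86.50 | -183920.00 | -209330.00
hole 2 | -1368.00 | 74.00 | 142.00 | -101232.00 | -194256.00
Σ | 19012.00 |  |  | 1082848.00 | 1762414.00
x_c = 1082848.00 / 19012.00 = 56.96 cm
y_c = 1762414.00 / 19012.00 = 92.70 cm

x_c = 56.96 cm, y_c = 92.70 cm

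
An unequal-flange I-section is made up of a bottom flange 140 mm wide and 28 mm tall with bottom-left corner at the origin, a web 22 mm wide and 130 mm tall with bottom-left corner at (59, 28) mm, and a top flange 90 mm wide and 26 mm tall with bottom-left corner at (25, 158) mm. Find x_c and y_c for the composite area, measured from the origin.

x_c = 70.00 mm, y_c = 79.06 mm

Part | A | x̄ᵢ | ȳᵢ | A·x̄ᵢ | A·ȳᵢ
bottom flange | 3920.00 | 70.00 | 14.00 | 274400.00 | 54880.00
web | 2860.00 | 70.00 | 93.00 | 200200.00 | 265980.00
top flange | 2340.00 | 70.00 | 171.00 | 163800.00 | 400140.00
Σ | 9120.00 |  |  | 638400.00 | 721000.00
x_c = 638400.00 / 9120.00 = 70.00 mm
y_c = 721000.00 / 9120.00 = 79.06 mm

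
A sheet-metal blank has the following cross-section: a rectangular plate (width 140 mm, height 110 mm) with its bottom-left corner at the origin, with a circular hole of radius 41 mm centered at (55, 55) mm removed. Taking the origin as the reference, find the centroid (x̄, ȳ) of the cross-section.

x̄ = 77.83 mm, ȳ = 55.00 mm

Part | A | x̄ᵢ | ȳᵢ | A·x̄ᵢ | A·ȳᵢ
plate | 15400.00 | 70.00 | 55.00 | 1078000.00 | 847000.00
hole | -5281.02 | 55.00 | 55.00 | -290455.95 | -290455.95
Σ | 10118.98 |  |  | 787544.05 | 556544.05
x̄ = 787544.05 / 10118.98 = 77.83 mm
ȳ = 556544.05 / 10118.98 = 55.00 mm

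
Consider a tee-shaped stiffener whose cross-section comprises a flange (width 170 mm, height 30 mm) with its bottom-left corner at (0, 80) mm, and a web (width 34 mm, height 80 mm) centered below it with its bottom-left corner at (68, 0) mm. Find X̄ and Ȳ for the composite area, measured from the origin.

web: A = 34 × 80 = 2720.00, centroid at (85.00, 40.00).
flange: A = 170 × 30 = 5100.00, centroid at (85.00, 95.00).
ΣA = 7820.00 mm², ΣAX̄ = 664700.00 mm³, ΣAȲ = 593300.00 mm³.
X̄ = 664700.00/7820.00 = 85.00 mm; Ȳ = 593300.00/7820.00 = 75.87 mm.

X̄ = 85.00 mm, Ȳ = 75.87 mm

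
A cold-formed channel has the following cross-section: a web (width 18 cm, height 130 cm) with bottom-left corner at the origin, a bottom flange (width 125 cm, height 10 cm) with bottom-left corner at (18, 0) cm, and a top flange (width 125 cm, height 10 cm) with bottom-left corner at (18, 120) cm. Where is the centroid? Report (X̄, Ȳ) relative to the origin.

Part | A | x̄ᵢ | ȳᵢ | A·x̄ᵢ | A·ȳᵢ
web | 2340.00 | 9.00 | 65.00 | 21060.00 | 152100.00
bottom flange | 1250.00 | 80.50 | 5.00 | 100625.00 | 6250.00
top flange | 1250.00 | 80.50 | 125.00 | 100625.00 | 156250.00
Σ | 4840.00 |  |  | 222310.00 | 314600.00
X̄ = 222310.00 / 4840.00 = 45.93 cm
Ȳ = 314600.00 / 4840.00 = 65.00 cm

X̄ = 45.93 cm, Ȳ = 65.00 cm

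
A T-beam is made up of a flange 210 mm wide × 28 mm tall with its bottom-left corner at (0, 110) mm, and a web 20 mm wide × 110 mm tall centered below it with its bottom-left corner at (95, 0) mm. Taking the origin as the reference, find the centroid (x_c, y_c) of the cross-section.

x_c = 105.00 mm, y_c = 105.21 mm

web: A = 20 × 110 = 2200.00, centroid at (105.00, 55.00).
flange: A = 210 × 28 = 5880.00, centroid at (105.00, 124.00).
ΣA = 8080.00 mm², ΣAx_c = 848400.00 mm³, ΣAy_c = 850120.00 mm³.
x_c = 848400.00/8080.00 = 105.00 mm; y_c = 850120.00/8080.00 = 105.21 mm.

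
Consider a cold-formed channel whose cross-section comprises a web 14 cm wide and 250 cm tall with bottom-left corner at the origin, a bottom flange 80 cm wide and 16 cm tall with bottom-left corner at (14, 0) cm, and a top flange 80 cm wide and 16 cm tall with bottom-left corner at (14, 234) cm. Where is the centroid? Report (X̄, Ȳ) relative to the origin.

web: A = 14 × 250 = 3500.00, centroid at (7.00, 125.00).
bottom flange: A = 80 × 16 = 1280.00, centroid at (54.00, 8.00).
top flange: A = 80 × 16 = 1280.00, centroid at (54.00, 242.00).
ΣA = 6060.00 cm²
ΣAX̄ = (3500.00)(7.00) + (1280.00)(54.00) + (1280.00)(54.00) = 162740.00 cm³
ΣAȲ = (3500.00)(125.00) + (1280.00)(8.00) + (1280.00)(242.00) = 757500.00 cm³
X̄ = 162740.00 / 6060.00 = 26.85 cm
Ȳ = 757500.00 / 6060.00 = 125.00 cm

X̄ = 26.85 cm, Ȳ = 125.00 cm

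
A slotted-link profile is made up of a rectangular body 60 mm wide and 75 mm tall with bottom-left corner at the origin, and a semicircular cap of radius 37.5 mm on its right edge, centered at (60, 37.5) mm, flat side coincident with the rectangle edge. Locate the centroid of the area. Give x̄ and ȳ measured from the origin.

rectangular body: A = 60 × 75 = 4500.00, centroid at (30.00, 37.50).
semicircular end: A = ½π·37.5² = 2208.93, centroid at (75.92, 37.50).
ΣA = 6708.93 mm²
ΣAx̄ = (4500.00)(30.00) + (2208.93)(75.92) = 302692.19 mm³
ΣAȳ = (4500.00)(37.50) + (2208.93)(37.50) = 251584.96 mm³
x̄ = 302692.19 / 6708.93 = 45.12 mm
ȳ = 251584.96 / 6708.93 = 37.50 mm

x̄ = 45.12 mm, ȳ = 37.50 mm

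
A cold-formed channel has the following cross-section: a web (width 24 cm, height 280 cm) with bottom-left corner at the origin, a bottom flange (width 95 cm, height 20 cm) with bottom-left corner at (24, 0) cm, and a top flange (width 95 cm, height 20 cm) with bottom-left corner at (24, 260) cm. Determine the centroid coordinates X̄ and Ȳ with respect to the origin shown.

web: A = 24 × 280 = 6720.00, centroid at (12.00, 140.00).
bottom flange: A = 95 × 20 = 1900.00, centroid at (71.50, 10.00).
top flange: A = 95 × 20 = 1900.00, centroid at (71.50, 270.00).
ΣA = 10520.00 cm², ΣAX̄ = 352340.00 cm³, ΣAȲ = 1472800.00 cm³.
X̄ = 352340.00/10520.00 = 33.49 cm; Ȳ = 1472800.00/10520.00 = 140.00 cm.

X̄ = 33.49 cm, Ȳ = 140.00 cm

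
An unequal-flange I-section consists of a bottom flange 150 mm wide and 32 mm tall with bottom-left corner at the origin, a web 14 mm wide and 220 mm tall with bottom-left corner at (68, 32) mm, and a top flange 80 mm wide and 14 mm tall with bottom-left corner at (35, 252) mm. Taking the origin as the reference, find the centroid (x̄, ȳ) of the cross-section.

x̄ = 75.00 mm, ȳ = 89.36 mm

Part | A | x̄ᵢ | ȳᵢ | A·x̄ᵢ | A·ȳᵢ
bottom flange | 4800.00 | 75.00 | 16.00 | 360000.00 | 76800.00
web | 3080.00 | 75.00 | 142.00 | 231000.00 | 437360.00
top flange | 1120.00 | 75.00 | 259.00 | 84000.00 | 290080.00
Σ | 9000.00 |  |  | 675000.00 | 804240.00
x̄ = 675000.00 / 9000.00 = 75.00 mm
ȳ = 804240.00 / 9000.00 = 89.36 mm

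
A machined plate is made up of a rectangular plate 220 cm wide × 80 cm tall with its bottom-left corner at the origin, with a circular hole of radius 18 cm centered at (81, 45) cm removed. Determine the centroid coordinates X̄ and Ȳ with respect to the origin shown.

X̄ = 111.78 cm, Ȳ = 39.69 cm

Part | A | x̄ᵢ | ȳᵢ | A·x̄ᵢ | A·ȳᵢ
plate | 17600.00 | 110.00 | 40.00 | 1936000.00 | 704000.00
hole | -1017.88 | 81.00 | 45.00 | -82447.96 | -45804.42
Σ | 16582.12 |  |  | 1853552.04 | 658195.58
X̄ = 1853552.04 / 16582.12 = 111.78 cm
Ȳ = 658195.58 / 16582.12 = 39.69 cm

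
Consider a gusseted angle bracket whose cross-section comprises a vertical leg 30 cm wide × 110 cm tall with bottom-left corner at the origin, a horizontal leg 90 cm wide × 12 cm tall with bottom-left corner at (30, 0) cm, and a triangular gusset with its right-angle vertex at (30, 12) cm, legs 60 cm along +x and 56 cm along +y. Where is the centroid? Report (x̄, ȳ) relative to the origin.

x̄ = 35.40 cm, ȳ = 39.52 cm

vertical leg: A = 30 × 110 = 3300.00, centroid at (15.00, 55.00).
horizontal leg: A = 90 × 12 = 1080.00, centroid at (75.00, 6.00).
gusset: A = ½·60·56 = 1680.00, centroid at (50.00, 30.67).
ΣA = 6060.00 cm², ΣAx̄ = 214500.00 cm³, ΣAȳ = 239500.00 cm³.
x̄ = 214500.00/6060.00 = 35.40 cm; ȳ = 239500.00/6060.00 = 39.52 cm.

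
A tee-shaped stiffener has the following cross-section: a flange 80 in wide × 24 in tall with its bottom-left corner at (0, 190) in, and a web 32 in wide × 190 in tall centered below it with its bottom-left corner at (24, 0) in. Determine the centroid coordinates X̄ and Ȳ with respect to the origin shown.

Part | A | x̄ᵢ | ȳᵢ | A·x̄ᵢ | A·ȳᵢ
web | 6080.00 | 40.00 | 95.00 | 243200.00 | 577600.00
flange | 1920.00 | 40.00 | 202.00 | 76800.00 | 387840.00
Σ | 8000.00 |  |  | 320000.00 | 965440.00
X̄ = 320000.00 / 8000.00 = 40.00 in
Ȳ = 965440.00 / 8000.00 = 120.68 in

X̄ = 40.00 in, Ȳ = 120.68 in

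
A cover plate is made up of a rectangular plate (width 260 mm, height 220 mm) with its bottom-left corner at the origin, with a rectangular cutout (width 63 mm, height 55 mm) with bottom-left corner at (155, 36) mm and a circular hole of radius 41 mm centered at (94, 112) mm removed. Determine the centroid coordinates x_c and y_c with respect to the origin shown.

plate: A = 260 × 220 = 57200.00, centroid at (130.00, 110.00).
hole 1: A = −(63 × 55) = -3465.00, centroid at (186.50, 63.50).
hole 2: A = −π·41² = -5281.02, centroid at (94.00, 112.00).
ΣA = 48453.98 mm², ΣAx_c = 6293361.88 mm³, ΣAy_c = 5480498.57 mm³.
x_c = 6293361.88/48453.98 = 129.88 mm; y_c = 5480498.57/48453.98 = 113.11 mm.

x_c = 129.88 mm, y_c = 113.11 mm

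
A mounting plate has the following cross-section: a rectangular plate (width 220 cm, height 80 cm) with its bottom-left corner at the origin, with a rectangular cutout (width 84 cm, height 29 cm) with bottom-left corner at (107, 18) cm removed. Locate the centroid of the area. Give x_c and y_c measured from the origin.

x_c = 103.73 cm, y_c = 41.20 cm

Part | A | x̄ᵢ | ȳᵢ | A·x̄ᵢ | A·ȳᵢ
plate | 17600.00 | 110.00 | 40.00 | 1936000.00 | 704000.00
hole | -2436.00 | 149.00 | 32.50 | -362964.00 | -79170.00
Σ | 15164.00 |  |  | 1573036.00 | 624830.00
x_c = 1573036.00 / 15164.00 = 103.73 cm
y_c = 624830.00 / 15164.00 = 41.20 cm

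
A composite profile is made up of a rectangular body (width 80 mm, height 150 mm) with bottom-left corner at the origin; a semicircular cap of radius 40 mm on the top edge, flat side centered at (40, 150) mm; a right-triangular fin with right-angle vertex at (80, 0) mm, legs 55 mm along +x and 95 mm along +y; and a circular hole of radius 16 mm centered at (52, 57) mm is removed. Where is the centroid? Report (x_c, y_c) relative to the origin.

x_c = 48.75 mm, y_c = 83.11 mm

rectangular body: A = 80 × 150 = 12000.00, centroid at (40.00, 75.00).
semicircular top: A = ½π·40² = 2513.27, centroid at (40.00, 166.98).
triangular fin: A = ½·55·95 = 2612.50, centroid at (98.33, 31.67).
hole: A = −π·16² = -804.25, centroid at (52.00, 57.00).
ΣA = 16321.53 mm², ΣAx_c = 795605.92 mm³, ΣAy_c = 1356544.83 mm³.
x_c = 795605.92/16321.53 = 48.75 mm; y_c = 1356544.83/16321.53 = 83.11 mm.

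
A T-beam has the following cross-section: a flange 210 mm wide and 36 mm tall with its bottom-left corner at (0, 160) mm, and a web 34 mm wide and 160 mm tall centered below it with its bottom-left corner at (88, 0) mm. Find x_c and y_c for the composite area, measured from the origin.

x_c = 105.00 mm, y_c = 136.99 mm

web: A = 34 × 160 = 5440.00, centroid at (105.00, 80.00).
flange: A = 210 × 36 = 7560.00, centroid at (105.00, 178.00).
ΣA = 13000.00 mm², ΣAx_c = 1365000.00 mm³, ΣAy_c = 1780880.00 mm³.
x_c = 1365000.00/13000.00 = 105.00 mm; y_c = 1780880.00/13000.00 = 136.99 mm.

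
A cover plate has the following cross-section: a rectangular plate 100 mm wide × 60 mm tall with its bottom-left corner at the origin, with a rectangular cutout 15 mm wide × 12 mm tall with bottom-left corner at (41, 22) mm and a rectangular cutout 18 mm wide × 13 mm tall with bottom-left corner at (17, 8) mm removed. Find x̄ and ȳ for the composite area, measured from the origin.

x̄ = 51.05 mm, ȳ = 30.71 mm

plate: A = 100 × 60 = 6000.00, centroid at (50.00, 30.00).
hole 1: A = −(15 × 12) = -180.00, centroid at (48.50, 28.00).
hole 2: A = −(18 × 13) = -234.00, centroid at (26.00, 14.50).
ΣA = 5586.00 mm²
ΣAx̄ = (6000.00)(50.00) + (-180.00)(48.50) + (-234.00)(26.00) = 285186.00 mm³
ΣAȳ = (6000.00)(30.00) + (-180.00)(28.00) + (-234.00)(14.50) = 171567.00 mm³
x̄ = 285186.00 / 5586.00 = 51.05 mm
ȳ = 171567.00 / 5586.00 = 30.71 mm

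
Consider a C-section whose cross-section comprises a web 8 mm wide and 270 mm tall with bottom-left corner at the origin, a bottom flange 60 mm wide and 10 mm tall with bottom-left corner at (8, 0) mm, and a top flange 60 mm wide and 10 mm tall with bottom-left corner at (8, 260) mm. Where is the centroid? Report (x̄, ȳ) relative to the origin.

x̄ = 16.14 mm, ȳ = 135.00 mm

web: A = 8 × 270 = 2160.00, centroid at (4.00, 135.00).
bottom flange: A = 60 × 10 = 600.00, centroid at (38.00, 5.00).
top flange: A = 60 × 10 = 600.00, centroid at (38.00, 265.00).
ΣA = 3360.00 mm²
ΣAx̄ = (2160.00)(4.00) + (600.00)(38.00) + (600.00)(38.00) = 54240.00 mm³
ΣAȳ = (2160.00)(135.00) + (600.00)(5.00) + (600.00)(265.00) = 453600.00 mm³
x̄ = 54240.00 / 3360.00 = 16.14 mm
ȳ = 453600.00 / 3360.00 = 135.00 mm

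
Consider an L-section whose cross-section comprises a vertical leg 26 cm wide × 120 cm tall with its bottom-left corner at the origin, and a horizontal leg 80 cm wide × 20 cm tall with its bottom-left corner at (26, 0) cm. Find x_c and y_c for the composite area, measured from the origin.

vertical leg: A = 26 × 120 = 3120.00, centroid at (13.00, 60.00).
horizontal leg: A = 80 × 20 = 1600.00, centroid at (66.00, 10.00).
ΣA = 4720.00 cm², ΣAx_c = 146160.00 cm³, ΣAy_c = 203200.00 cm³.
x_c = 146160.00/4720.00 = 30.97 cm; y_c = 203200.00/4720.00 = 43.05 cm.

x_c = 30.97 cm, y_c = 43.05 cm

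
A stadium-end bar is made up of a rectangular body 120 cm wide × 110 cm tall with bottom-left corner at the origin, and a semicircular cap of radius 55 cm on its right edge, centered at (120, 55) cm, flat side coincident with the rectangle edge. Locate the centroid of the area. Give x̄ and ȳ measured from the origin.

rectangular body: A = 120 × 110 = 13200.00, centroid at (60.00, 55.00).
semicircular end: A = ½π·55² = 4751.66, centroid at (143.34, 55.00).
ΣA = 17951.66 cm²
ΣAx̄ = (13200.00)(60.00) + (4751.66)(143.34) = 1473115.73 cm³
ΣAȳ = (13200.00)(55.00) + (4751.66)(55.00) = 987341.24 cm³
x̄ = 1473115.73 / 17951.66 = 82.06 cm
ȳ = 987341.24 / 17951.66 = 55.00 cm

x̄ = 82.06 cm, ȳ = 55.00 cm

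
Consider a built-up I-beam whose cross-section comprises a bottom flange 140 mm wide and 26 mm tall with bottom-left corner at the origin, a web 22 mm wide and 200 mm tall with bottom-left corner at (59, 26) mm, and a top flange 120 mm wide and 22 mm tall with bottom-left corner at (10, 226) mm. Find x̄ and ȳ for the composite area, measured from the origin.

x̄ = 70.00 mm, ȳ = 114.93 mm

bottom flange: A = 140 × 26 = 3640.00, centroid at (70.00, 13.00).
web: A = 22 × 200 = 4400.00, centroid at (70.00, 126.00).
top flange: A = 120 × 22 = 2640.00, centroid at (70.00, 237.00).
ΣA = 10680.00 mm², ΣAx̄ = 747600.00 mm³, ΣAȳ = 1227400.00 mm³.
x̄ = 747600.00/10680.00 = 70.00 mm; ȳ = 1227400.00/10680.00 = 114.93 mm.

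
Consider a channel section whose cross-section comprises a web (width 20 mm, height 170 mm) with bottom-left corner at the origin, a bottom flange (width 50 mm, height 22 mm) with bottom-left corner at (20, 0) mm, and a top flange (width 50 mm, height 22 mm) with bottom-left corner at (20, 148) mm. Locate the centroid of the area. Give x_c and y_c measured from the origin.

x_c = 23.75 mm, y_c = 85.00 mm

web: A = 20 × 170 = 3400.00, centroid at (10.00, 85.00).
bottom flange: A = 50 × 22 = 1100.00, centroid at (45.00, 11.00).
top flange: A = 50 × 22 = 1100.00, centroid at (45.00, 159.00).
ΣA = 5600.00 mm²
ΣAx_c = (3400.00)(10.00) + (1100.00)(45.00) + (1100.00)(45.00) = 133000.00 mm³
ΣAy_c = (3400.00)(85.00) + (1100.00)(11.00) + (1100.00)(159.00) = 476000.00 mm³
x_c = 133000.00 / 5600.00 = 23.75 mm
y_c = 476000.00 / 5600.00 = 85.00 mm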